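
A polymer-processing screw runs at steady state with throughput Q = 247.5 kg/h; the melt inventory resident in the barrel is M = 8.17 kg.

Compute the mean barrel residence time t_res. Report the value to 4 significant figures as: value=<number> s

Throughput in SI: Q_s = 247.5 kg/h ÷ 3600 s/h = 0.06875 kg/s
Mean residence time: t_res = M/Q_s = 8.17 kg / 0.06875 kg/s = 118.836 s

value=118.8 s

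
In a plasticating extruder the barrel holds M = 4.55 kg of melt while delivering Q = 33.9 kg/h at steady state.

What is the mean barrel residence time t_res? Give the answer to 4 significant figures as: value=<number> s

value=483.2 s

Q_s = Q / 3600 = 33.9 / 3600 = 0.00941667 kg/s
t_res = M / Q_s = 4.55 ÷ 0.00941667 = 483.186 s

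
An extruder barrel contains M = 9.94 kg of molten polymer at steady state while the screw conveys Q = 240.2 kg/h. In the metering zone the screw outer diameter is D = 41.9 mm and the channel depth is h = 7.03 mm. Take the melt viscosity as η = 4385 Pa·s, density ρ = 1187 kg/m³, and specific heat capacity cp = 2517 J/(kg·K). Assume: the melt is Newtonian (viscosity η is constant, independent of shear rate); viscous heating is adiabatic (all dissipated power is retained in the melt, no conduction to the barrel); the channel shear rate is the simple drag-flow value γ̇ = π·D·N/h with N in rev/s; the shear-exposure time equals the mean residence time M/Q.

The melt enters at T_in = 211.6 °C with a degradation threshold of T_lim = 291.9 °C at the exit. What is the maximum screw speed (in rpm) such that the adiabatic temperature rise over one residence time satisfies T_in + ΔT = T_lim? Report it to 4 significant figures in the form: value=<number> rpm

Throughput in SI: Q_s = 240.2 kg/h ÷ 3600 s/h = 0.0667222 kg/s
t_res = M / Q_s = 9.94 ÷ 0.0667222 = 148.976 s
Geometry in SI: D = 41.9 mm → 0.0419 m, h = 7.03 mm → 0.00703 m
ΔT_a = T_lim − T_in = 291.9 − 211.6 = 80.3 K
Invert ΔT = ηγ̇²t_res/(ρcp) for γ̇: γ̇_max² = ΔT_a ρ cp / (η t_res) = 80.3·1187·2517 / (4385·148.976) = 367.252 s⁻²
γ̇_max = sqrt(367.252) = 19.1638 s⁻¹
N_max = γ̇_max h / (πD) = 19.1638·0.00703/(π·0.0419) = 1.02347 rev/s → ×60 = 61.408 rpm

value=61.41 rpm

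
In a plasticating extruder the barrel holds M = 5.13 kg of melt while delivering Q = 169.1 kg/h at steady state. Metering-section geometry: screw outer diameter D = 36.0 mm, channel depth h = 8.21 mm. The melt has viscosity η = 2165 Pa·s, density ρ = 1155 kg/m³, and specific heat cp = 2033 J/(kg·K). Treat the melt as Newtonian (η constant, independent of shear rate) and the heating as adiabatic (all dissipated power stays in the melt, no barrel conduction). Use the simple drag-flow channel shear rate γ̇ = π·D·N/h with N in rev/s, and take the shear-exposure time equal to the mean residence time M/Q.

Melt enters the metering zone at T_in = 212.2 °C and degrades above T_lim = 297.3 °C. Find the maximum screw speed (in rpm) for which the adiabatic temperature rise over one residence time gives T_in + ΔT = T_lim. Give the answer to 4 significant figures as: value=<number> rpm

Convert throughput: Q = 169.1 kg/h = 169.1/3600 = 0.0469722 kg/s
t_res = M / Q_s = 5.13 / 0.0469722 = 109.213 s
D = 36.0 mm = 0.036 m;  h = 8.21 mm = 0.00821 m
ΔT_a = T_lim − T_in = 297.3 °C − 212.2 °C = 85.1 K
γ̇_max² = ΔT_a·ρ·cp/(η·t_res) = 85.1·1155·2033/(2165·109.213) = 845.113 s⁻²
γ̇_max = √845.113 = 29.0708 s⁻¹
N_max = γ̇_max·h / (π·D) = 29.0708 · 0.00821 / (π · 0.036) = 2.11032 rev/s = 126.619 rpm

value=126.6 rpm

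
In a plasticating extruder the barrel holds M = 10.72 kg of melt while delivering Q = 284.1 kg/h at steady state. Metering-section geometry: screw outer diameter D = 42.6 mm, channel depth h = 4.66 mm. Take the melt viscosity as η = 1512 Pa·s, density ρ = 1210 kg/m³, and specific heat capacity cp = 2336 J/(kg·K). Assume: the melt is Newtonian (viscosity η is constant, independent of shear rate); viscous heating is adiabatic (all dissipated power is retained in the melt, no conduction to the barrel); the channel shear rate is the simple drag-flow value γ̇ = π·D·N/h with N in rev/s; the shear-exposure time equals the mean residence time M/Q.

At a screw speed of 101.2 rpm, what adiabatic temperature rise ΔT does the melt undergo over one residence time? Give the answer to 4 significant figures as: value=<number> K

value=170.5 K

Convert throughput: Q = 284.1 kg/h = 284.1/3600 = 0.0789167 kg/s
Mean residence time: t_res = M/Q_s = 10.72 kg / 0.0789167 kg/s = 135.839 s
Convert to SI: D = 0.0426 m, h = 0.00466 m, N = 101.2/60 = 1.68667 rev/s
Shear rate: γ̇ = πDN/h = π·0.0426·1.68667/0.00466 = 48.4399 s⁻¹
Adiabatic rise: ΔT = η γ̇² t_res / (ρ cp) = 1512·(48.4399)²·135.839 / (1210·2336) = 170.5 K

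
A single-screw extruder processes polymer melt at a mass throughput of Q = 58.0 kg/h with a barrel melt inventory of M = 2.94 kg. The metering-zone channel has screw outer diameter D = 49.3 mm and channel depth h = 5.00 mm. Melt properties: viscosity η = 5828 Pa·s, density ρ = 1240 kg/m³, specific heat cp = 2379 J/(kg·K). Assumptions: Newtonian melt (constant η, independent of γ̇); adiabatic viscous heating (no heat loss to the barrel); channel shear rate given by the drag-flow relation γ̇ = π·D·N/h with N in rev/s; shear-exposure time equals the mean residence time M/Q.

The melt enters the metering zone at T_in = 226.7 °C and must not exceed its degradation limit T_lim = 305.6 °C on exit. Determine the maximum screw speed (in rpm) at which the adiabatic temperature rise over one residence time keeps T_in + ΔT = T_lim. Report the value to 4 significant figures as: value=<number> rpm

Convert throughput: Q = 58.0 kg/h = 58.0/3600 = 0.0161111 kg/s
t_res = M / Q_s = 2.94 / 0.0161111 = 182.483 s
Geometry in SI: D = 49.3 mm → 0.0493 m, h = 5.00 mm → 0.005 m
ΔT_a = T_lim − T_in = 305.6 °C − 226.7 °C = 78.9 K
γ̇_max² = ΔT_a·ρ·cp/(η·t_res) = 78.9·1240·2379/(5828·182.483) = 218.853 s⁻²
γ̇_max = √218.853 = 14.7937 s⁻¹
N_max = γ̇_max·h / (π·D) = 14.7937 · 0.005 / (π · 0.0493) = 0.477583 rev/s = 28.655 rpm

value=28.65 rpm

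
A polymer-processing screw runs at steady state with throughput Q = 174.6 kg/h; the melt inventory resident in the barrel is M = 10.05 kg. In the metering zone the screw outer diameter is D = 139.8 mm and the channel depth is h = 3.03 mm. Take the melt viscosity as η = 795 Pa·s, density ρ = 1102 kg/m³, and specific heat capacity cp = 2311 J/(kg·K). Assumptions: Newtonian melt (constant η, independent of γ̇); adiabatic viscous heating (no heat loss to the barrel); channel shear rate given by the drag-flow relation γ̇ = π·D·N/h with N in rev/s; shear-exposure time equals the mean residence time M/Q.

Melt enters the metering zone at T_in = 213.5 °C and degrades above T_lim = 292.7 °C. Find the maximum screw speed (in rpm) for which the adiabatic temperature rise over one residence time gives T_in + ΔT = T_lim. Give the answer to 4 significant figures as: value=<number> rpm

value=14.48 rpm

Convert throughput: Q = 174.6 kg/h = 174.6/3600 = 0.0485 kg/s
Mean residence time: t_res = M/Q_s = 10.05 kg / 0.0485 kg/s = 207.216 s
D = 139.8 mm = 0.1398 m;  h = 3.03 mm = 0.00303 m
ΔT_a = T_lim − T_in = 292.7 − 213.5 = 79.2 K
γ̇_max² = ΔT_a·ρ·cp/(η·t_res) = 79.2·1102·2311/(795·207.216) = 1224.38 s⁻²
Take the square root: γ̇_max = √(1224.38) = 34.9911 s⁻¹
N_max = γ̇_max h / (πD) = 34.9911·0.00303/(π·0.1398) = 0.241403 rev/s → ×60 = 14.4842 rpm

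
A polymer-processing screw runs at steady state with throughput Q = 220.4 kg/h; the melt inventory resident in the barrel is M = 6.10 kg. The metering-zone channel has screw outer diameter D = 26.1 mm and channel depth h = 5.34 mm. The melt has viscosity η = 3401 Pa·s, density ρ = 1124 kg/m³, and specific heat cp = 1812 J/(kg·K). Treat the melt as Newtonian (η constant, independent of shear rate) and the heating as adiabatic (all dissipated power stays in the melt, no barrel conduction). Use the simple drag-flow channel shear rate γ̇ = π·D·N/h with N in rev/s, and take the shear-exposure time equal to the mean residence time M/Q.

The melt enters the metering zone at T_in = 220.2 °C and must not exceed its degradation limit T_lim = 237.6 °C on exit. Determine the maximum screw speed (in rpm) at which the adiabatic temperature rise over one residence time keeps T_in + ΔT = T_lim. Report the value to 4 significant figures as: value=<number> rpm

value=39.96 rpm

Q_s = Q / 3600 = 220.4 / 3600 = 0.0612222 kg/s
t_res = M / Q_s = 6.10 / 0.0612222 = 99.637 s
D = 26.1 mm = 0.0261 m;  h = 5.34 mm = 0.00534 m
ΔT_a = T_lim − T_in = 237.6 − 220.2 = 17.4 K
γ̇_max² = ΔT_a·ρ·cp / (η·t_res) = [17.4 × 1124 × 1812] / [3401 × 99.637] = 104.579 s⁻²
γ̇_max = √104.579 = 10.2264 s⁻¹
Solve γ̇ = πDN/h for N: N_max = γ̇_max·h/(π·D) = 10.2264 × 0.00534 / (π × 0.0261) = 0.666 rev/s = 39.96 rpm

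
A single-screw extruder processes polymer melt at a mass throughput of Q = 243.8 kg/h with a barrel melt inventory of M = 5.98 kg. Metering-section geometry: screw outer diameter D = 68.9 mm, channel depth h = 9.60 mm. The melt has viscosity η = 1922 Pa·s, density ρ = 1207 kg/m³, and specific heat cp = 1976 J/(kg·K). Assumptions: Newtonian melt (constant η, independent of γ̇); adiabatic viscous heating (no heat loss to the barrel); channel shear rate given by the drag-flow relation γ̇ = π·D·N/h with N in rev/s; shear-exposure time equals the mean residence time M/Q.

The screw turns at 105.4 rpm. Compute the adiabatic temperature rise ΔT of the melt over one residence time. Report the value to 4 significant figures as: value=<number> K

value=111.6 K

Throughput in SI: Q_s = 243.8 kg/h ÷ 3600 s/h = 0.0677222 kg/s
t_res = M / Q_s = 5.98 / 0.0677222 = 88.3019 s
Convert to SI: D = 0.0689 m, h = 0.0096 m, N = 105.4/60 = 1.75667 rev/s
Shear rate: γ̇ = πDN/h = π·0.0689·1.75667/0.0096 = 39.6084 s⁻¹
Adiabatic rise: ΔT = η γ̇² t_res / (ρ cp) = 1922·(39.6084)²·88.3019 / (1207·1976) = 111.636 K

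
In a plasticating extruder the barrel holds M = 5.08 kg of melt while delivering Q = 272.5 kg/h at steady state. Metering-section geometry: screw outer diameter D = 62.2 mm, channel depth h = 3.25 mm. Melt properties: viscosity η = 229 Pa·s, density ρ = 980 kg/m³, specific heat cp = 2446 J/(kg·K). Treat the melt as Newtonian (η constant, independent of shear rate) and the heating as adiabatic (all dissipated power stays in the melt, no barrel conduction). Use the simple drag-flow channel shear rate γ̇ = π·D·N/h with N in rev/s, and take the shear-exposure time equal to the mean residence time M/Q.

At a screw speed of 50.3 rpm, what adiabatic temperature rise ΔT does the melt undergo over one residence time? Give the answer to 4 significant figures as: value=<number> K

Throughput in SI: Q_s = 272.5 kg/h ÷ 3600 s/h = 0.0756944 kg/s
Mean residence time: t_res = M/Q_s = 5.08 kg / 0.0756944 kg/s = 67.1119 s
Convert to SI: D = 0.0622 m, h = 0.00325 m, N = 50.3/60 = 0.838333 rev/s
Shear rate: γ̇ = πDN/h = π·0.0622·0.838333/0.00325 = 50.405 s⁻¹
ΔT = η·γ̇²·t_res / (ρ·cp) = 229 · (50.405)² · 67.1119 / (980 · 2446) = 16.2892 K

value=16.29 K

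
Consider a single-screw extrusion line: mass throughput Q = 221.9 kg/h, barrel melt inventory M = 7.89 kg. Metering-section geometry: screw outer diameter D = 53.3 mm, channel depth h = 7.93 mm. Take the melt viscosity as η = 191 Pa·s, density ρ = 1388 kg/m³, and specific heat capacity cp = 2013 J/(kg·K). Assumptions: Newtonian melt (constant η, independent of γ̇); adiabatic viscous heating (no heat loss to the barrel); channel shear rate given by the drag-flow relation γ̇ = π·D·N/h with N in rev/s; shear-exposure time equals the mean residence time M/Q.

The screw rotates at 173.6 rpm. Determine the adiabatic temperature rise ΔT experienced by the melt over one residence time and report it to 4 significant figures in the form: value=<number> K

Convert throughput: Q = 221.9 kg/h = 221.9/3600 = 0.0616389 kg/s
t_res = M / Q_s = 7.89 / 0.0616389 = 128.004 s
Geometry in metres: D = 53.3 mm → 0.0533 m, h = 7.93 mm → 0.00793 m; screw speed N = 173.6 rpm = 2.89333 rev/s
Shear rate: γ̇ = πDN/h = π·0.0533·2.89333/0.00793 = 61.0945 s⁻¹
ΔT = η·γ̇²·t_res / (ρ·cp) = 191 · (61.0945)² · 128.004 / (1388 · 2013) = 32.6608 K

value=32.66 K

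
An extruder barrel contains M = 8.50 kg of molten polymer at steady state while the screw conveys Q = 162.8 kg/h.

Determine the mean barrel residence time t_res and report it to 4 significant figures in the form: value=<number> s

value=188.0 s

Q_s = Q / 3600 = 162.8 / 3600 = 0.0452222 kg/s
t_res = M / Q_s = 8.50 ÷ 0.0452222 = 187.961 s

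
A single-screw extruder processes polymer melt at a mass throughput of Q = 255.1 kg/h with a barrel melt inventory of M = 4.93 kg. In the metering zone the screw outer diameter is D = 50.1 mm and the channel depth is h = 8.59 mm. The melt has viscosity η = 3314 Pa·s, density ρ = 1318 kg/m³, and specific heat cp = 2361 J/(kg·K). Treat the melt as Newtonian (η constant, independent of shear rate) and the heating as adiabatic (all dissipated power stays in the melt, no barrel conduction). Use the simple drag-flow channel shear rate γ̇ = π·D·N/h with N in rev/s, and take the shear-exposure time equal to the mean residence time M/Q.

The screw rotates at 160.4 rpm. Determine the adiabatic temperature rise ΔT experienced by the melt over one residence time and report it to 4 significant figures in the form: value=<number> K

value=177.8 K

Throughput in SI: Q_s = 255.1 kg/h ÷ 3600 s/h = 0.0708611 kg/s
t_res = M / Q_s = 4.93 ÷ 0.0708611 = 69.5727 s
Convert to SI: D = 0.0501 m, h = 0.00859 m, N = 160.4/60 = 2.67333 rev/s
Shear rate: γ̇ = πDN/h = π·0.0501·2.67333/0.00859 = 48.9832 s⁻¹
Adiabatic rise: ΔT = η γ̇² t_res / (ρ cp) = 3314·(48.9832)²·69.5727 / (1318·2361) = 177.777 K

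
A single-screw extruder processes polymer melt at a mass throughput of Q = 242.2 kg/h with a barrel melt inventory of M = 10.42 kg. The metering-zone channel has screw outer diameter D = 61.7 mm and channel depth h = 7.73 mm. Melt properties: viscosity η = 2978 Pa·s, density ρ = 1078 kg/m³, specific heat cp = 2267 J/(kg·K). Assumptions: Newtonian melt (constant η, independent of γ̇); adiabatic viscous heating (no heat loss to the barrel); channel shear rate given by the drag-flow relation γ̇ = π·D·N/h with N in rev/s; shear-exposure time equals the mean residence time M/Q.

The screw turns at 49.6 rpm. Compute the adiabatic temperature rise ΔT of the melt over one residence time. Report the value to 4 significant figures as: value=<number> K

Throughput in SI: Q_s = 242.2 kg/h ÷ 3600 s/h = 0.0672778 kg/s
t_res = M / Q_s = 10.42 / 0.0672778 = 154.88 s
Convert to SI: D = 0.0617 m, h = 0.00773 m, N = 49.6/60 = 0.826667 rev/s
Shear rate: γ̇ = πDN/h = π·0.0617·0.826667/0.00773 = 20.7294 s⁻¹
ΔT = η·γ̇²·t_res / (ρ·cp) = 2978 · (20.7294)² · 154.88 / (1078 · 2267) = 81.1003 K

value=81.10 K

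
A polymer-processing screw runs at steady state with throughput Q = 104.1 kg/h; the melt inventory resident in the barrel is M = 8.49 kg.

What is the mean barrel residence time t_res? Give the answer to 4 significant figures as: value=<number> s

Convert throughput: Q = 104.1 kg/h = 104.1/3600 = 0.0289167 kg/s
Mean residence time: t_res = M/Q_s = 8.49 kg / 0.0289167 kg/s = 293.602 s

value=293.6 s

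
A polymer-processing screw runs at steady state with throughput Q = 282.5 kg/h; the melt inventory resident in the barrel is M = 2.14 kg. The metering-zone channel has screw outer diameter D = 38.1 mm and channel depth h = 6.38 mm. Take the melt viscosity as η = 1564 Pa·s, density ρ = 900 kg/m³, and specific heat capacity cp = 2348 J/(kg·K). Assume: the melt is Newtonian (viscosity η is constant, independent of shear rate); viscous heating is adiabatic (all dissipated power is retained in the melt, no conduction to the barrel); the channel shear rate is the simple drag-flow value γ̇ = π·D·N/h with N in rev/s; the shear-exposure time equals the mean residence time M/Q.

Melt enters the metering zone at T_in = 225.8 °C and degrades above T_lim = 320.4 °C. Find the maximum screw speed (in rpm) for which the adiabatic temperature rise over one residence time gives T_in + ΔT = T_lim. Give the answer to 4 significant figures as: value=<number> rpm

Convert throughput: Q = 282.5 kg/h = 282.5/3600 = 0.0784722 kg/s
t_res = M / Q_s = 2.14 / 0.0784722 = 27.2708 s
Convert to metres: D = 0.0381 m, h = 0.00638 m
ΔT_a = T_lim − T_in = 320.4 °C − 225.8 °C = 94.6 K
γ̇_max² = ΔT_a·ρ·cp/(η·t_res) = 94.6·900·2348/(1564·27.2708) = 4687.02 s⁻²
Take the square root: γ̇_max = √(4687.02) = 68.4618 s⁻¹
Solve γ̇ = πDN/h for N: N_max = γ̇_max·h/(π·D) = 68.4618 × 0.00638 / (π × 0.0381) = 3.64917 rev/s = 218.95 rpm

value=219.0 rpm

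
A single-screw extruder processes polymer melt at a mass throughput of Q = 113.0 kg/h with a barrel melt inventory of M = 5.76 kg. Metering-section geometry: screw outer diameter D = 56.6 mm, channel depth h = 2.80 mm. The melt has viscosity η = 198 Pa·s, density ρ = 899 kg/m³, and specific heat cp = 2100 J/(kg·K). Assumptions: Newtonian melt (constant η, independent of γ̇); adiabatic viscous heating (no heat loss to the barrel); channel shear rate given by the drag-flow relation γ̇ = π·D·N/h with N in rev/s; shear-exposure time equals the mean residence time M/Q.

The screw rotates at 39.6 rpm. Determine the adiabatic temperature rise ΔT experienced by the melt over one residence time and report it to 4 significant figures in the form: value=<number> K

Convert throughput: Q = 113.0 kg/h = 113.0/3600 = 0.0313889 kg/s
t_res = M / Q_s = 5.76 ÷ 0.0313889 = 183.504 s
Geometry in metres: D = 56.6 mm → 0.0566 m, h = 2.80 mm → 0.0028 m; screw speed N = 39.6 rpm = 0.66 rev/s
γ̇ = π·D·N / h = π · 0.0566 · 0.66 / 0.0028 = 41.9133 s⁻¹
ΔT = η·γ̇²·t_res/(ρ·cp) = [198 × 41.9133² × 183.504] / [899 × 2100] = 33.8094 K

value=33.81 K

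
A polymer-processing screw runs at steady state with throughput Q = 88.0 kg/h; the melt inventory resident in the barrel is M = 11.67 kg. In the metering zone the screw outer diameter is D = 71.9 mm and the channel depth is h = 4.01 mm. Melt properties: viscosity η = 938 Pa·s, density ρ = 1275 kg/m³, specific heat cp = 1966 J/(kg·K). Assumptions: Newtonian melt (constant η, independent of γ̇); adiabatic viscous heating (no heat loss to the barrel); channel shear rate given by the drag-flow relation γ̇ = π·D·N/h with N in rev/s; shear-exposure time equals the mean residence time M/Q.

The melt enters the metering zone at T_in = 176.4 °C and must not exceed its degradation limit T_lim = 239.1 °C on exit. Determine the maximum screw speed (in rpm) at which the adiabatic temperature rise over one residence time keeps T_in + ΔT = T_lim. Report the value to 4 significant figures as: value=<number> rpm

value=19.95 rpm

Convert throughput: Q = 88.0 kg/h = 88.0/3600 = 0.0244444 kg/s
t_res = M / Q_s = 11.67 / 0.0244444 = 477.409 s
Convert to metres: D = 0.0719 m, h = 0.00401 m
ΔT_a = T_lim − T_in = 239.1 − 176.4 = 62.7 K
γ̇_max² = ΔT_a·ρ·cp/(η·t_res) = 62.7·1275·1966/(938·477.409) = 350.968 s⁻²
γ̇_max = sqrt(350.968) = 18.7341 s⁻¹
N_max = γ̇_max h / (πD) = 18.7341·0.00401/(π·0.0719) = 0.332583 rev/s → ×60 = 19.955 rpm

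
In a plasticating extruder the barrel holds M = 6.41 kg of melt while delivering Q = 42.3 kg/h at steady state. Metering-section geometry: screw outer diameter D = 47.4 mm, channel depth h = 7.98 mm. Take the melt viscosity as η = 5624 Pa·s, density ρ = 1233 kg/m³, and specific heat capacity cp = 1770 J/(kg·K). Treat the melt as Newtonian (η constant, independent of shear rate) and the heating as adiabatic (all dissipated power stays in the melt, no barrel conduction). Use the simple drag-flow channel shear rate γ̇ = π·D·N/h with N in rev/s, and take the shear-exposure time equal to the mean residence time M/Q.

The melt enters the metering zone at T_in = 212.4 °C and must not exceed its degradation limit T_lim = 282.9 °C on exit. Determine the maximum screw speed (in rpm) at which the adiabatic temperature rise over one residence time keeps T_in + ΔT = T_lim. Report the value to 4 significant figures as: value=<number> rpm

Convert throughput: Q = 42.3 kg/h = 42.3/3600 = 0.01175 kg/s
t_res = M / Q_s = 6.41 ÷ 0.01175 = 545.532 s
Convert to metres: D = 0.0474 m, h = 0.00798 m
Allowable rise: ΔT_a = T_lim − T_in = 282.9 − 212.4 = 70.5 K
γ̇_max² = ΔT_a·ρ·cp / (η·t_res) = [70.5 × 1233 × 1770] / [5624 × 545.532] = 50.1487 s⁻²
γ̇_max = sqrt(50.1487) = 7.08158 s⁻¹
N_max = γ̇_max·h / (π·D) = 7.08158 · 0.00798 / (π · 0.0474) = 0.379494 rev/s = 22.7696 rpm

value=22.77 rpm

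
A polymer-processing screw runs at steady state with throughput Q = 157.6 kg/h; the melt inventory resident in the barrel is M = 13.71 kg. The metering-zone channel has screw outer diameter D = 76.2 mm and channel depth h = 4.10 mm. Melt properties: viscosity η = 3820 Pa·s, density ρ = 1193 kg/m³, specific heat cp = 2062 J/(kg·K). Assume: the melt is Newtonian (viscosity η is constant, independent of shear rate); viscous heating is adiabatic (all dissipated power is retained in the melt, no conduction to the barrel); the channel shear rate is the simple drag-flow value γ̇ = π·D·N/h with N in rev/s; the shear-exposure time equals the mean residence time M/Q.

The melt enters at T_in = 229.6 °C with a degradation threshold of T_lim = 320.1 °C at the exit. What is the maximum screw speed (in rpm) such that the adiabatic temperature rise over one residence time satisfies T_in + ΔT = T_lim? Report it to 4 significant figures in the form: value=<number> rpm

value=14.02 rpm

Convert throughput: Q = 157.6 kg/h = 157.6/3600 = 0.0437778 kg/s
t_res = M / Q_s = 13.71 ÷ 0.0437778 = 313.173 s
D = 76.2 mm = 0.0762 m;  h = 4.10 mm = 0.0041 m
ΔT_a = T_lim − T_in = 320.1 − 229.6 = 90.5 K
γ̇_max² = ΔT_a·ρ·cp/(η·t_res) = 90.5·1193·2062/(3820·313.173) = 186.093 s⁻²
Take the square root: γ̇_max = √(186.093) = 13.6416 s⁻¹
N_max = γ̇_max·h / (π·D) = 13.6416 · 0.0041 / (π · 0.0762) = 0.233638 rev/s = 14.0183 rpm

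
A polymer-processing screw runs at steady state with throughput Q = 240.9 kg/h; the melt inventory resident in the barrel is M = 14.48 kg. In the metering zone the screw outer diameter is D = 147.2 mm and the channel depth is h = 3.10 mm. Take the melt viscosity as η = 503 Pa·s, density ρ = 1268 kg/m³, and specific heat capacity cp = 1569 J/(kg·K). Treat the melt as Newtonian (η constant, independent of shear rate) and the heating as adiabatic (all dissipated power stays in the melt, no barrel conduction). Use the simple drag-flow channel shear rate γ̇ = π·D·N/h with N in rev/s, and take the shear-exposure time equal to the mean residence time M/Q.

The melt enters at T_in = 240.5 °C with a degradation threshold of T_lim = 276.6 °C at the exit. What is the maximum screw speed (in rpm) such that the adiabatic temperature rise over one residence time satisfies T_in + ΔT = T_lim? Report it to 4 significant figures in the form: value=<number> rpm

Q_s = Q / 3600 = 240.9 / 3600 = 0.0669167 kg/s
t_res = M / Q_s = 14.48 ÷ 0.0669167 = 216.389 s
Geometry in SI: D = 147.2 mm → 0.1472 m, h = 3.10 mm → 0.0031 m
Allowable rise: ΔT_a = T_lim − T_in = 276.6 − 240.5 = 36.1 K
Invert ΔT = ηγ̇²t_res/(ρcp) for γ̇: γ̇_max² = ΔT_a ρ cp / (η t_res) = 36.1·1268·1569 / (503·216.389) = 659.853 s⁻²
Take the square root: γ̇_max = √(659.853) = 25.6876 s⁻¹
N_max = γ̇_max·h / (π·D) = 25.6876 · 0.0031 / (π · 0.1472) = 0.172198 rev/s = 10.3319 rpm

value=10.33 rpm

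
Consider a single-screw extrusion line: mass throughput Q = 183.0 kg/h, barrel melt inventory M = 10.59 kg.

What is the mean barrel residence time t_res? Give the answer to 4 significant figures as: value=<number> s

Convert throughput: Q = 183.0 kg/h = 183.0/3600 = 0.0508333 kg/s
t_res = M / Q_s = 10.59 ÷ 0.0508333 = 208.328 s

value=208.3 s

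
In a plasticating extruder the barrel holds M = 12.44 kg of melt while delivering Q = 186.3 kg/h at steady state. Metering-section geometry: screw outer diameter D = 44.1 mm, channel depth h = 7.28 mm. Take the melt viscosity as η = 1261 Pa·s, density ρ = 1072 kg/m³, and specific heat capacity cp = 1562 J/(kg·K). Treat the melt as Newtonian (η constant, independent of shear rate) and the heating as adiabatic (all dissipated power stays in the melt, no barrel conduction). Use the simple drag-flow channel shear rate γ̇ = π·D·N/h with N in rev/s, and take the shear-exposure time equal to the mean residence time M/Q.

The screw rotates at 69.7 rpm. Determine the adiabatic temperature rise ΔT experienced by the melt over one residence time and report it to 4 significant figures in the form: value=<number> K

value=88.48 K

Q_s = Q / 3600 = 186.3 / 3600 = 0.05175 kg/s
Mean residence time: t_res = M/Q_s = 12.44 kg / 0.05175 kg/s = 240.386 s
D = 44.1 mm = 0.0441 m;  h = 7.28 mm = 0.00728 m;  N = 69.7 rpm / 60 = 1.16167 rev/s
γ̇ = π·D·N / h = π · 0.0441 · 1.16167 / 0.00728 = 22.1074 s⁻¹
Adiabatic rise: ΔT = η γ̇² t_res / (ρ cp) = 1261·(22.1074)²·240.386 / (1072·1562) = 88.4762 K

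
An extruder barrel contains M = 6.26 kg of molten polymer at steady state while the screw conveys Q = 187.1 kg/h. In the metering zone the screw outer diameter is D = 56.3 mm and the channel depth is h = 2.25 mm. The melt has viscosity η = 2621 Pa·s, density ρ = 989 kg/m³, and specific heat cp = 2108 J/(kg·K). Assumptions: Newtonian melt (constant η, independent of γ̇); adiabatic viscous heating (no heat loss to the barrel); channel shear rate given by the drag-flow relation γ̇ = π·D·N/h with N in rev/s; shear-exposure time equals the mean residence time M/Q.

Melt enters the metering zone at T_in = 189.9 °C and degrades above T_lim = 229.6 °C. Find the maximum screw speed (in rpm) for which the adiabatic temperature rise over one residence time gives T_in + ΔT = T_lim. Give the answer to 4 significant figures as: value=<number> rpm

value=12.36 rpm

Convert throughput: Q = 187.1 kg/h = 187.1/3600 = 0.0519722 kg/s
t_res = M / Q_s = 6.26 ÷ 0.0519722 = 120.449 s
Convert to metres: D = 0.0563 m, h = 0.00225 m
Allowable rise: ΔT_a = T_lim − T_in = 229.6 − 189.9 = 39.7 K
γ̇_max² = ΔT_a·ρ·cp/(η·t_res) = 39.7·989·2108/(2621·120.449) = 262.173 s⁻²
γ̇_max = √262.173 = 16.1917 s⁻¹
N_max = γ̇_max·h / (π·D) = 16.1917 · 0.00225 / (π · 0.0563) = 0.205977 rev/s = 12.3586 rpm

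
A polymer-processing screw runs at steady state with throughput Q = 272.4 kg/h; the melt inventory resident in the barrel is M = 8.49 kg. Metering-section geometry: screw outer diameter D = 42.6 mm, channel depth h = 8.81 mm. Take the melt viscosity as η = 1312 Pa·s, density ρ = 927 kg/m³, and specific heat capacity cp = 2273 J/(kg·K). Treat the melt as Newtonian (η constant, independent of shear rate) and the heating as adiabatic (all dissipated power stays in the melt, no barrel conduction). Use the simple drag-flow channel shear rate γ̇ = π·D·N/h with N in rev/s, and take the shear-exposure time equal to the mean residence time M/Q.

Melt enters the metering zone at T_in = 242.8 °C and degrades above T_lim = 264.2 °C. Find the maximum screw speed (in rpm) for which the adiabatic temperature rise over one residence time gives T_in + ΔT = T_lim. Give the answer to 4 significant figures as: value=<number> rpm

Convert throughput: Q = 272.4 kg/h = 272.4/3600 = 0.0756667 kg/s
t_res = M / Q_s = 8.49 ÷ 0.0756667 = 112.203 s
D = 42.6 mm = 0.0426 m;  h = 8.81 mm = 0.00881 m
ΔT_a = T_lim − T_in = 264.2 − 242.8 = 21.4 K
γ̇_max² = ΔT_a·ρ·cp / (η·t_res) = [21.4 × 927 × 2273] / [1312 × 112.203] = 306.306 s⁻²
γ̇_max = sqrt(306.306) = 17.5016 s⁻¹
N_max = γ̇_max h / (πD) = 17.5016·0.00881/(π·0.0426) = 1.15211 rev/s → ×60 = 69.1267 rpm

value=69.13 rpm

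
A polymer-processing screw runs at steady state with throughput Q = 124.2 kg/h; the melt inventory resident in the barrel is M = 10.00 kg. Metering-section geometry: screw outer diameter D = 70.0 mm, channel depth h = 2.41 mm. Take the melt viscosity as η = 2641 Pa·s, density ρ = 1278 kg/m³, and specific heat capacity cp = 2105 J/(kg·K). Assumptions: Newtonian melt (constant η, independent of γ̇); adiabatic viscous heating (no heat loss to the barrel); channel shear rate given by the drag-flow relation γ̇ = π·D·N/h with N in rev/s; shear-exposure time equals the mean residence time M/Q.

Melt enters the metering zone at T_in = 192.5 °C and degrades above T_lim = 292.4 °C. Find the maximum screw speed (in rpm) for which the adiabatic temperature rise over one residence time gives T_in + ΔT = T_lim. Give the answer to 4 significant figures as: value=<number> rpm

value=12.32 rpm

Convert throughput: Q = 124.2 kg/h = 124.2/3600 = 0.0345 kg/s
t_res = M / Q_s = 10.00 ÷ 0.0345 = 289.855 s
D = 70.0 mm = 0.07 m;  h = 2.41 mm = 0.00241 m
ΔT_a = T_lim − T_in = 292.4 − 192.5 = 99.9 K
Invert ΔT = ηγ̇²t_res/(ρcp) for γ̇: γ̇_max² = ΔT_a ρ cp / (η t_res) = 99.9·1278·2105 / (2641·289.855) = 351.074 s⁻²
γ̇_max = sqrt(351.074) = 18.737 s⁻¹
N_max = γ̇_max h / (πD) = 18.737·0.00241/(π·0.07) = 0.205338 rev/s → ×60 = 12.3203 rpm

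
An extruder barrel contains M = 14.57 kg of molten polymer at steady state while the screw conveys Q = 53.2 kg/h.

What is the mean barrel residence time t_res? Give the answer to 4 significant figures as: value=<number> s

value=985.9 s

Convert throughput: Q = 53.2 kg/h = 53.2/3600 = 0.0147778 kg/s
t_res = M / Q_s = 14.57 ÷ 0.0147778 = 985.94 s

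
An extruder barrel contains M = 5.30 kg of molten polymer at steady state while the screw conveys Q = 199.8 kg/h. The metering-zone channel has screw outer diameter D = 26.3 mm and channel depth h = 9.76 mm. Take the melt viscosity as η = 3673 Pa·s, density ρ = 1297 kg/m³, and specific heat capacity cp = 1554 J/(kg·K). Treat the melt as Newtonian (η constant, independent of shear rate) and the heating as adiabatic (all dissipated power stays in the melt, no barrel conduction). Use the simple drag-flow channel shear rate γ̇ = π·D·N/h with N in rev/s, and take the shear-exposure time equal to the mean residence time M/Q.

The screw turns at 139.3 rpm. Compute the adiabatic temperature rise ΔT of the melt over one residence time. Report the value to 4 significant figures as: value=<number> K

value=67.22 K

Throughput in SI: Q_s = 199.8 kg/h ÷ 3600 s/h = 0.0555 kg/s
Mean residence time: t_res = M/Q_s = 5.30 kg / 0.0555 kg/s = 95.4955 s
Convert to SI: D = 0.0263 m, h = 0.00976 m, N = 139.3/60 = 2.32167 rev/s
γ̇ = π·D·N / h = π · 0.0263 · 2.32167 / 0.00976 = 19.6542 s⁻¹
Adiabatic rise: ΔT = η γ̇² t_res / (ρ cp) = 3673·(19.6542)²·95.4955 / (1297·1554) = 67.224 K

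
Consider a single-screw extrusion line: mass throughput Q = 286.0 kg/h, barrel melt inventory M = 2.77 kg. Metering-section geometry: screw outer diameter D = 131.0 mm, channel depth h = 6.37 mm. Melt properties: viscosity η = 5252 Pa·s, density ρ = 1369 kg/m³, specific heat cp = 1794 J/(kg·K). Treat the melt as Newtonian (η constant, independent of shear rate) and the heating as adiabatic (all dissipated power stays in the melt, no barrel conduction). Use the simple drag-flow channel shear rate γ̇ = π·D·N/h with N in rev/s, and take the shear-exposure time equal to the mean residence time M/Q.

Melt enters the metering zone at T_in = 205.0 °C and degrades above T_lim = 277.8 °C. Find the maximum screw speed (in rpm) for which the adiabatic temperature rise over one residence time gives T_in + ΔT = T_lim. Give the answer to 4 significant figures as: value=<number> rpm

value=29.02 rpm

Convert throughput: Q = 286.0 kg/h = 286.0/3600 = 0.0794444 kg/s
t_res = M / Q_s = 2.77 ÷ 0.0794444 = 34.8671 s
D = 131.0 mm = 0.131 m;  h = 6.37 mm = 0.00637 m
Allowable rise: ΔT_a = T_lim − T_in = 277.8 − 205.0 = 72.8 K
Invert ΔT = ηγ̇²t_res/(ρcp) for γ̇: γ̇_max² = ΔT_a ρ cp / (η t_res) = 72.8·1369·1794 / (5252·34.8671) = 976.374 s⁻²
γ̇_max = √976.374 = 31.247 s⁻¹
Solve γ̇ = πDN/h for N: N_max = γ̇_max·h/(π·D) = 31.247 × 0.00637 / (π × 0.131) = 0.483645 rev/s = 29.0187 rpm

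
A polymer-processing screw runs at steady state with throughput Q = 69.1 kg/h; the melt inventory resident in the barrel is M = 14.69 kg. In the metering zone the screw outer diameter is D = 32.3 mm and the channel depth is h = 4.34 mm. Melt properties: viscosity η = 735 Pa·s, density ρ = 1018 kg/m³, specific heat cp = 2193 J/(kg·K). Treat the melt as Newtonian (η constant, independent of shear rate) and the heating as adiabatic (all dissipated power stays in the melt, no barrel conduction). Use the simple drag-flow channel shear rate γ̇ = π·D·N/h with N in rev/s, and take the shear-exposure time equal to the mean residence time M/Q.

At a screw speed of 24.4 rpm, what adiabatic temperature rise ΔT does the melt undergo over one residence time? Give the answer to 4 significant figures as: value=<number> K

value=22.78 K

Throughput in SI: Q_s = 69.1 kg/h ÷ 3600 s/h = 0.0191944 kg/s
t_res = M / Q_s = 14.69 / 0.0191944 = 765.326 s
Convert to SI: D = 0.0323 m, h = 0.00434 m, N = 24.4/60 = 0.406667 rev/s
γ̇ = π·D·N / h = π · 0.0323 · 0.406667 / 0.00434 = 9.50826 s⁻¹
Adiabatic rise: ΔT = η γ̇² t_res / (ρ cp) = 735·(9.50826)²·765.326 / (1018·2193) = 22.7798 K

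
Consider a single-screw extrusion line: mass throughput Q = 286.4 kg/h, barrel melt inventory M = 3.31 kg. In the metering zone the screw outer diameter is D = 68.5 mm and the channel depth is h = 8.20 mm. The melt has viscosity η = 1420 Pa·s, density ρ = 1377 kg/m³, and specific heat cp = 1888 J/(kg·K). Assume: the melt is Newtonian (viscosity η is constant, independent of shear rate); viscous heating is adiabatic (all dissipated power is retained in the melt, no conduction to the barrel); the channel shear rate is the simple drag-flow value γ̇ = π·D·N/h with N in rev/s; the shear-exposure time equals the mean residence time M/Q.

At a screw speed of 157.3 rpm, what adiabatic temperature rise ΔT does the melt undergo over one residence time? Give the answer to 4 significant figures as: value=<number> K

value=107.6 K

Q_s = Q / 3600 = 286.4 / 3600 = 0.0795556 kg/s
t_res = M / Q_s = 3.31 / 0.0795556 = 41.6061 s
D = 68.5 mm = 0.0685 m;  h = 8.20 mm = 0.0082 m;  N = 157.3 rpm / 60 = 2.62167 rev/s
γ̇ = π D N / h = (π)(0.0685)(2.62167) / 0.0082 = 68.8025 s⁻¹
Adiabatic rise: ΔT = η γ̇² t_res / (ρ cp) = 1420·(68.8025)²·41.6061 / (1377·1888) = 107.577 K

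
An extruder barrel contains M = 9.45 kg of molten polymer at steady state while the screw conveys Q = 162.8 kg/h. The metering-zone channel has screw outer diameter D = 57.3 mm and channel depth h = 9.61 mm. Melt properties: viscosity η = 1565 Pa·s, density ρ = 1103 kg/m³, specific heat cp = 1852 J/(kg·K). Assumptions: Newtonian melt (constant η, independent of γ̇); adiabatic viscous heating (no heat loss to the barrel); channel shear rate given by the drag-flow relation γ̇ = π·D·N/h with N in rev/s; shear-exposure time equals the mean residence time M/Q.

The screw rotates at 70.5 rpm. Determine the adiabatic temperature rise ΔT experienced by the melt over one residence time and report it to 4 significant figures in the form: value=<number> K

value=77.56 K

Q_s = Q / 3600 = 162.8 / 3600 = 0.0452222 kg/s
t_res = M / Q_s = 9.45 / 0.0452222 = 208.968 s
Geometry in metres: D = 57.3 mm → 0.0573 m, h = 9.61 mm → 0.00961 m; screw speed N = 70.5 rpm = 1.175 rev/s
Shear rate: γ̇ = πDN/h = π·0.0573·1.175/0.00961 = 22.0099 s⁻¹
ΔT = η·γ̇²·t_res/(ρ·cp) = [1565 × 22.0099² × 208.968] / [1103 × 1852] = 77.5561 K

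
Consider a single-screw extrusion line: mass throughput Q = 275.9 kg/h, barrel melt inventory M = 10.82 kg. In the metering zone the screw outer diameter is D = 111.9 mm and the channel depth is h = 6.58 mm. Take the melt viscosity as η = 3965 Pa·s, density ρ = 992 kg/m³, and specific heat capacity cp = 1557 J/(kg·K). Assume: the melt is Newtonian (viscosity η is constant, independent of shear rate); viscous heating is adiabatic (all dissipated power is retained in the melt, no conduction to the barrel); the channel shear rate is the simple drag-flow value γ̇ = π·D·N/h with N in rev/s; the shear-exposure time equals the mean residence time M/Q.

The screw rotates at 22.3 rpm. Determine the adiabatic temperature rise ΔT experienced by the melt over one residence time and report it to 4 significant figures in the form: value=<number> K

Convert throughput: Q = 275.9 kg/h = 275.9/3600 = 0.0766389 kg/s
t_res = M / Q_s = 10.82 / 0.0766389 = 141.182 s
Geometry in metres: D = 111.9 mm → 0.1119 m, h = 6.58 mm → 0.00658 m; screw speed N = 22.3 rpm = 0.371667 rev/s
γ̇ = π·D·N / h = π · 0.1119 · 0.371667 / 0.00658 = 19.8567 s⁻¹
Adiabatic rise: ΔT = η γ̇² t_res / (ρ cp) = 3965·(19.8567)²·141.182 / (992·1557) = 142.901 K

value=142.9 K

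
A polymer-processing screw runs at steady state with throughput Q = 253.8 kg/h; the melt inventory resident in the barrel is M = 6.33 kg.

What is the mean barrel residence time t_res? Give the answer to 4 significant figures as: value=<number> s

value=89.79 s

Throughput in SI: Q_s = 253.8 kg/h ÷ 3600 s/h = 0.0705 kg/s
t_res = M / Q_s = 6.33 / 0.0705 = 89.7872 s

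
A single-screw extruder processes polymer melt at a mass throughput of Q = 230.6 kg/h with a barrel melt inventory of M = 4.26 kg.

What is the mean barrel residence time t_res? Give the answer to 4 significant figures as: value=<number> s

value=66.50 s

Throughput in SI: Q_s = 230.6 kg/h ÷ 3600 s/h = 0.0640556 kg/s
t_res = M / Q_s = 4.26 / 0.0640556 = 66.5048 s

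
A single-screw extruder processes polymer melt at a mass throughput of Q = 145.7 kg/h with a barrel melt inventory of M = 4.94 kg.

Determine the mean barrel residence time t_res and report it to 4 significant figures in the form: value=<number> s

value=122.1 s

Throughput in SI: Q_s = 145.7 kg/h ÷ 3600 s/h = 0.0404722 kg/s
Mean residence time: t_res = M/Q_s = 4.94 kg / 0.0404722 kg/s = 122.059 s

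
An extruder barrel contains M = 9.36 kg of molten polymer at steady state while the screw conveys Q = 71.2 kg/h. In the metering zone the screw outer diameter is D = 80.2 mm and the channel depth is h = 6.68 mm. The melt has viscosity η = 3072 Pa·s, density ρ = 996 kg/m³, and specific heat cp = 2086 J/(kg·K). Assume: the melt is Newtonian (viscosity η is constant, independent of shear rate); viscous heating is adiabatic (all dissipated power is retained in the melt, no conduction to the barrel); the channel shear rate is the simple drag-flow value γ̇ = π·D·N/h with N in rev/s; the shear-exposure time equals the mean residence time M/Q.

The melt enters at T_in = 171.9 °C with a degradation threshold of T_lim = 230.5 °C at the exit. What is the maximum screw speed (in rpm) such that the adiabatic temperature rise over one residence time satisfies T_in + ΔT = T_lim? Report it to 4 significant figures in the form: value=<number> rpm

value=14.56 rpm

Throughput in SI: Q_s = 71.2 kg/h ÷ 3600 s/h = 0.0197778 kg/s
t_res = M / Q_s = 9.36 ÷ 0.0197778 = 473.258 s
D = 80.2 mm = 0.0802 m;  h = 6.68 mm = 0.00668 m
Allowable rise: ΔT_a = T_lim − T_in = 230.5 − 171.9 = 58.6 K
γ̇_max² = ΔT_a·ρ·cp/(η·t_res) = 58.6·996·2086/(3072·473.258) = 83.7436 s⁻²
γ̇_max = sqrt(83.7436) = 9.15115 s⁻¹
N_max = γ̇_max·h / (π·D) = 9.15115 · 0.00668 / (π · 0.0802) = 0.242621 rev/s = 14.5572 rpm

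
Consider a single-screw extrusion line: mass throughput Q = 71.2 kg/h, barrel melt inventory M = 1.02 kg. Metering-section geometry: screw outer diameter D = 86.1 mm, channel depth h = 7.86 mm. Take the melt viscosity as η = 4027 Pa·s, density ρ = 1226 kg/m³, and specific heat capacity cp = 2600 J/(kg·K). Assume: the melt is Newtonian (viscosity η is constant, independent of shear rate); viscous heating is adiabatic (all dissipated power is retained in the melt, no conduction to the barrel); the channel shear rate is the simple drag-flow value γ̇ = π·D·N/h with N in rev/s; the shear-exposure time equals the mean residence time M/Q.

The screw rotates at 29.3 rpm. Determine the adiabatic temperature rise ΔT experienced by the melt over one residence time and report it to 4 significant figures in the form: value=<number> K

value=18.40 K

Throughput in SI: Q_s = 71.2 kg/h ÷ 3600 s/h = 0.0197778 kg/s
Mean residence time: t_res = M/Q_s = 1.02 kg / 0.0197778 kg/s = 51.573 s
D = 86.1 mm = 0.0861 m;  h = 7.86 mm = 0.00786 m;  N = 29.3 rpm / 60 = 0.488333 rev/s
γ̇ = π D N / h = (π)(0.0861)(0.488333) / 0.00786 = 16.8053 s⁻¹
Adiabatic rise: ΔT = η γ̇² t_res / (ρ cp) = 4027·(16.8053)²·51.573 / (1226·2600) = 18.4007 K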